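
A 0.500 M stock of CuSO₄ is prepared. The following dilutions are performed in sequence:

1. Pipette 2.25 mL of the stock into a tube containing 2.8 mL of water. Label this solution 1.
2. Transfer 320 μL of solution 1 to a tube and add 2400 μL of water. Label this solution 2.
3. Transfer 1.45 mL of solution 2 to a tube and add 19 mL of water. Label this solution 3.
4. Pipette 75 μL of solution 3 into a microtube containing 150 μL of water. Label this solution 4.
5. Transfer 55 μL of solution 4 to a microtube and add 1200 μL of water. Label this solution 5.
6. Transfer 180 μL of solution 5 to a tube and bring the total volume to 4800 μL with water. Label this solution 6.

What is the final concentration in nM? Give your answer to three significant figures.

1.02 × 10^3 nM

Step 1: 2.25 mL + 2.8 mL = 5.05 mL total → factor 5.05/2.25 = 2.2444
Step 2: 320 μL + 2400 μL = 2720 μL total → factor 2720/320 = 8.5
Step 3: 1.45 mL + 19 mL = 20.45 mL total → factor 20.45/1.45 = 14.103
Step 4: 75 μL + 150 μL = 225 μL total → factor 225/75 = 3
Step 5: 55 μL + 1200 μL = 1255 μL total → factor 1255/55 = 22.818
Step 6: 180 μL brought to 4800 μL → factor 4800/180 = 26.667
Overall dilution factor = 2.2444 × 8.5 × 14.103 × 3 × 22.818 × 26.667 = 4.9116 × 10^5
Final = 0.500 M / 4.9116 × 10^5 = 1.018 × 10^-6 M = 1.02 × 10^3 nM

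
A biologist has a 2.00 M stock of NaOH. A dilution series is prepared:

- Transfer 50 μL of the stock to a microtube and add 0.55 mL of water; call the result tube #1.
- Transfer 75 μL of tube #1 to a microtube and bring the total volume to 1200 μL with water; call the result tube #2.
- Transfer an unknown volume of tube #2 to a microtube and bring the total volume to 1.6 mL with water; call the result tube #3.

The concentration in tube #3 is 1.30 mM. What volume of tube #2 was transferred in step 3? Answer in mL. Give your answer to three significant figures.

0.200 mL

Step 1: 50 μL + 0.55 mL = 600 μL total → factor 600/50 = 12
Step 2: 75 μL brought to 1200 μL → factor 1200/75 = 16
Step 3: v brought to 1.6 mL → factor = 1.6 mL/v
Product of known-step factors = 192
Overall factor = 2.00 M / (1.30 mM) = 1538.5
Step-3 factor = 1538.5 / 192 = 8.0128
v = 1.6 mL / 8.0128 = 0.200 mL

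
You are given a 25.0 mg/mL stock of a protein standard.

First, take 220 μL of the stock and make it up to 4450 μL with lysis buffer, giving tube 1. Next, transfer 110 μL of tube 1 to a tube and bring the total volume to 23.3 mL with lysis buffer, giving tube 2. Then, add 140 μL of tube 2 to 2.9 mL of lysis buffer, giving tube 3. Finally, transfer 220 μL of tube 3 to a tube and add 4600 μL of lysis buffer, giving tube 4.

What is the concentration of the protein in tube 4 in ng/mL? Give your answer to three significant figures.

12.3 ng/mL

Step 1: 220 μL brought to 4450 μL → factor 4450/220 = 20.227
Step 2: 110 μL brought to 23.3 mL → factor 23300/110 = 211.82
Step 3: 140 μL + 2.9 mL = 3040 μL total → factor 3040/140 = 21.714
Step 4: 220 μL + 4600 μL = 4820 μL total → factor 4820/220 = 21.909
Overall dilution factor = 20.227 × 211.82 × 21.714 × 21.909 = 2.0383 × 10^6
Final = 25.0 mg/mL / 2.0383 × 10^6 = 1.227 × 10^-5 mg/mL = 12.3 ng/mL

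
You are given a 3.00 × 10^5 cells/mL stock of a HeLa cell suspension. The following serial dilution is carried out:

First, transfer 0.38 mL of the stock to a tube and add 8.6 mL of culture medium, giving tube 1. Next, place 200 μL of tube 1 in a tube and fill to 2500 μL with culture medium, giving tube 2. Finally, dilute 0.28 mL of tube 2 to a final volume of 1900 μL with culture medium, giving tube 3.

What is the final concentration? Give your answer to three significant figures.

150 cells/mL

Step 1: 0.38 mL + 8.6 mL = 8.98 mL total → factor 8.98/0.38 = 23.632
Step 2: 200 μL brought to 2500 μL → factor 2500/200 = 12.5
Step 3: 0.28 mL brought to 1900 μL → factor 1.9/0.28 = 6.7857
Overall dilution factor = 23.632 × 12.5 × 6.7857 = 2004.5
Final = 3.00 × 10^5 cells/mL / 2004.5 = 150 cells/mL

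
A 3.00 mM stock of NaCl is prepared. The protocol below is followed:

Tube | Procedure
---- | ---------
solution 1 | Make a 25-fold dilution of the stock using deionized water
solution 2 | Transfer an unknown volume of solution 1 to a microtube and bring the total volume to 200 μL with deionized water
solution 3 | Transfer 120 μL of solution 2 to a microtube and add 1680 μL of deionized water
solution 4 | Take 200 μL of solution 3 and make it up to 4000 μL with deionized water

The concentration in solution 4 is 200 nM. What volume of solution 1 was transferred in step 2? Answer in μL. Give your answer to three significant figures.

Step 1: 25-fold → factor 25
Step 2: v brought to 200 μL → factor = 200 μL/v
Step 3: 120 μL + 1680 μL = 1800 μL total → factor 1800/120 = 15
Step 4: 200 μL brought to 4000 μL → factor 4000/200 = 20
Product of known-step factors = 7500
Overall factor = 3.00 mM / (200 nM) = 15000
Step-2 factor = 15000 / 7500 = 2
v = 200 μL / 2 = 100 μL

100 μL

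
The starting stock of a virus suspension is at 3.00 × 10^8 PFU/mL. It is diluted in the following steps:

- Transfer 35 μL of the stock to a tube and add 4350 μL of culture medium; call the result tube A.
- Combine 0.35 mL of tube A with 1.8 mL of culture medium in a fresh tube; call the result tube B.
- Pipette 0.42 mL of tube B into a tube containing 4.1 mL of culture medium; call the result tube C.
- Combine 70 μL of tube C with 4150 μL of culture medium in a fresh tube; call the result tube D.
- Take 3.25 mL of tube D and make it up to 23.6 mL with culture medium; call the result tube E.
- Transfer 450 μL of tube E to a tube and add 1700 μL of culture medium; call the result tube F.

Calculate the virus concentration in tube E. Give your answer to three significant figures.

Step 1: 35 μL + 4350 μL = 4385 μL total → factor 4385/35 = 125.29
Step 2: 0.35 mL + 1.8 mL = 2.15 mL total → factor 2.15/0.35 = 6.1429
Step 3: 0.42 mL + 4.1 mL = 4.52 mL total → factor 4.52/0.42 = 10.762
Step 4: 70 μL + 4150 μL = 4220 μL total → factor 4220/70 = 60.286
Step 5: 3.25 mL brought to 23.6 mL → factor 23.6/3.25 = 7.2615
Dilution factor through tube E = 125.29 × 6.1429 × 10.762 × 60.286 × 7.2615 = 3.6258 × 10^6
[tube E] = 3.00 × 10^8 PFU/mL / 3.6258 × 10^6 = 82.7 PFU/mL

82.7 PFU/mL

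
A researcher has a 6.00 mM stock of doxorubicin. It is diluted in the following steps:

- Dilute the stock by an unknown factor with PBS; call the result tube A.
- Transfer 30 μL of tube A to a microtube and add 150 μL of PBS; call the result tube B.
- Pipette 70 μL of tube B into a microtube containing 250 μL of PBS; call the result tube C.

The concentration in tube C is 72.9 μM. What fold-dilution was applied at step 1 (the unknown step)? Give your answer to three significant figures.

3.00-fold

Step 1: unknown factor x
Step 2: 30 μL + 150 μL = 180 μL total → factor 180/30 = 6
Step 3: 70 μL + 250 μL = 320 μL total → factor 320/70 = 4.5714
Product of known-step factors = 27.429
Overall factor = 6.00 mM / (72.9 μM) = 82.305
x = 82.305 / 27.429 = 3.00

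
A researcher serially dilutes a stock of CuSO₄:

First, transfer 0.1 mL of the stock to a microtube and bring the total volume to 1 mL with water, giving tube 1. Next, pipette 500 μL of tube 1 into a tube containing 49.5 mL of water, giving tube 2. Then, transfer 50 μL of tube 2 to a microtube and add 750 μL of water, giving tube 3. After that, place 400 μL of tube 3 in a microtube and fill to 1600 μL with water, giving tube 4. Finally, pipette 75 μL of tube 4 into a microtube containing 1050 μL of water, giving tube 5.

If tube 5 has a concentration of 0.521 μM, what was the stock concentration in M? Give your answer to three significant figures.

0.500 M

Step 1: 0.1 mL brought to 1 mL → factor 1/0.1 = 10
Step 2: 500 μL + 49.5 mL = 50000 μL total → factor 50000/500 = 100
Step 3: 50 μL + 750 μL = 800 μL total → factor 800/50 = 16
Step 4: 400 μL brought to 1600 μL → factor 1600/400 = 4
Step 5: 75 μL + 1050 μL = 1125 μL total → factor 1125/75 = 15
Overall dilution factor = 10 × 100 × 16 × 4 × 15 = 9.6 × 10^5
Stock = 0.521 μM × 9.6 × 10^5 = 5.002 × 10^5 μM = 0.500 M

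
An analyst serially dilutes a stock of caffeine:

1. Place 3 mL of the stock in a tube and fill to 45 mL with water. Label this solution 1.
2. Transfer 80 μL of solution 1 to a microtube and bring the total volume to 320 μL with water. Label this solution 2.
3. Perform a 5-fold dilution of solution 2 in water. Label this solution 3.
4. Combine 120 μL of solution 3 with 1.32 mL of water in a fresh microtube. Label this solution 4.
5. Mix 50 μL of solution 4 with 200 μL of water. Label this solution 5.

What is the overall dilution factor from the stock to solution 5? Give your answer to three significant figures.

1.80 × 10^4

Step 1: 3 mL brought to 45 mL → factor 45/3 = 15
Step 2: 80 μL brought to 320 μL → factor 320/80 = 4
Step 3: 5-fold → factor 5
Step 4: 120 μL + 1.32 mL = 1440 μL total → factor 1440/120 = 12
Step 5: 50 μL + 200 μL = 250 μL total → factor 250/50 = 5
Overall dilution factor = 15 × 4 × 5 × 12 × 5 = 18000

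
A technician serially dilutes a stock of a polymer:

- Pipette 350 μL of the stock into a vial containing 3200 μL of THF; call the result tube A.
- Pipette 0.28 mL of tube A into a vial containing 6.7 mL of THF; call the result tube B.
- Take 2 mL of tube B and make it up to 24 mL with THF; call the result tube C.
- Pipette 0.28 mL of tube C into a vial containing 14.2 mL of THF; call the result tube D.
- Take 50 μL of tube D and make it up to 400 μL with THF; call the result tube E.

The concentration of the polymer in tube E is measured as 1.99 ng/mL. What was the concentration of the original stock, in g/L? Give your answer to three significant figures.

Step 1: 350 μL + 3200 μL = 3550 μL total → factor 3550/350 = 10.143
Step 2: 0.28 mL + 6.7 mL = 6.98 mL total → factor 6.98/0.28 = 24.929
Step 3: 2 mL brought to 24 mL → factor 24/2 = 12
Step 4: 0.28 mL + 14.2 mL = 14.48 mL total → factor 14.48/0.28 = 51.714
Step 5: 50 μL brought to 400 μL → factor 400/50 = 8
Overall dilution factor = 10.143 × 24.929 × 12 × 51.714 × 8 = 1.2553 × 10^6
Stock = 1.99 ng/mL × 1.2553 × 10^6 = 2.498 × 10^6 ng/mL = 2.50 g/L

2.50 g/L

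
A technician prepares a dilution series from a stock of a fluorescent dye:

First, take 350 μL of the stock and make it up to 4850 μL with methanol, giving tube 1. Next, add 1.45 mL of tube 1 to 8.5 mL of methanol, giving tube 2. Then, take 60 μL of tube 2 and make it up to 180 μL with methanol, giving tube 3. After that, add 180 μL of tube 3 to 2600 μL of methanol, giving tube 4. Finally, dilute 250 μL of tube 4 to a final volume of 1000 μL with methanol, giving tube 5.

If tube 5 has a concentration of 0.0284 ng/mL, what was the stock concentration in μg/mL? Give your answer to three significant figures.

0.500 μg/mL

Step 1: 350 μL brought to 4850 μL → factor 4850/350 = 13.857
Step 2: 1.45 mL + 8.5 mL = 9.95 mL total → factor 9.95/1.45 = 6.8621
Step 3: 60 μL brought to 180 μL → factor 180/60 = 3
Step 4: 180 μL + 2600 μL = 2780 μL total → factor 2780/180 = 15.444
Step 5: 250 μL brought to 1000 μL → factor 1000/250 = 4
Overall dilution factor = 13.857 × 6.8621 × 3 × 15.444 × 4 = 17623
Stock = 0.0284 ng/mL × 17623 = 500.5 ng/mL = 0.500 μg/mL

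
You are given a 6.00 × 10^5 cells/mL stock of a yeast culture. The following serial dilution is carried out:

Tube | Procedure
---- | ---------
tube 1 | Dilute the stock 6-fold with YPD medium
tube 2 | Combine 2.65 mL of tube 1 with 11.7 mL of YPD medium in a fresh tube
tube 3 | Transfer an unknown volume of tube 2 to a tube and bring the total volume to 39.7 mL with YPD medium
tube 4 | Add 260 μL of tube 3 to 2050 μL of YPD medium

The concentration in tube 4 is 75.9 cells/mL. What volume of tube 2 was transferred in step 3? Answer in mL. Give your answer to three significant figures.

1.45 mL

Step 1: 6-fold → factor 6
Step 2: 2.65 mL + 11.7 mL = 14.35 mL total → factor 14.35/2.65 = 5.4151
Step 3: v brought to 39.7 mL → factor = 39.7 mL/v
Step 4: 260 μL + 2050 μL = 2310 μL total → factor 2310/260 = 8.8846
Product of known-step factors = 288.67
Overall factor = 6.00 × 10^5 cells/mL / (75.9 cells/mL) = 7905.1
Step-3 factor = 7905.1 / 288.67 = 27.385
v = 39.7 mL / 27.385 = 1.45 mL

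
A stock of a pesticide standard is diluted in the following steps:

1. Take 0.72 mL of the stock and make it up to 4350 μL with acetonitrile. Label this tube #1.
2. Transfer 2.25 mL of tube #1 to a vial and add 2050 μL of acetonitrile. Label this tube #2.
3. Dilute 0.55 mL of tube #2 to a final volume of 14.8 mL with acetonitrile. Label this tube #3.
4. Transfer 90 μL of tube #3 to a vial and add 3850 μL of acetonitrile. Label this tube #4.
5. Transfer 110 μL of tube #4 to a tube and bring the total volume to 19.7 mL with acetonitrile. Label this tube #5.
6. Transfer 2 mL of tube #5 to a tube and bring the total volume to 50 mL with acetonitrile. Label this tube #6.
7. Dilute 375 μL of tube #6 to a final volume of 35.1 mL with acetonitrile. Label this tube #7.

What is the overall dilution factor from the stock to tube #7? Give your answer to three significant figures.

5.70 × 10^9

Step 1: 0.72 mL brought to 4350 μL → factor 4.35/0.72 = 6.0417
Step 2: 2.25 mL + 2050 μL = 4.3 mL total → factor 4.3/2.25 = 1.9111
Step 3: 0.55 mL brought to 14.8 mL → factor 14.8/0.55 = 26.909
Step 4: 90 μL + 3850 μL = 3940 μL total → factor 3940/90 = 43.778
Step 5: 110 μL brought to 19.7 mL → factor 19700/110 = 179.09
Step 6: 2 mL brought to 50 mL → factor 50/2 = 25
Step 7: 375 μL brought to 35.1 mL → factor 35100/375 = 93.6
Overall dilution factor = 6.0417 × 1.9111 × 26.909 × 43.778 × 179.09 × 25 × 93.6 = 5.7001 × 10^9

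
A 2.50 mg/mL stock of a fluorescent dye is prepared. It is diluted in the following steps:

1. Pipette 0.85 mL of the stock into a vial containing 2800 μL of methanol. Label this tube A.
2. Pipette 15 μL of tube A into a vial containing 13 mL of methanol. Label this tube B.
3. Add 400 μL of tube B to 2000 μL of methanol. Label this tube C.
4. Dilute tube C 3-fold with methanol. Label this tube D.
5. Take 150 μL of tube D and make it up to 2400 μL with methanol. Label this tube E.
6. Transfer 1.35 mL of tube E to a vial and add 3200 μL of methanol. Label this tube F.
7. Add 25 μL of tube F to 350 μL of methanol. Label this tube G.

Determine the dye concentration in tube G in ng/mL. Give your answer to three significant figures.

Step 1: 0.85 mL + 2800 μL = 3.65 mL total → factor 3.65/0.85 = 4.2941
Step 2: 15 μL + 13 mL = 13015 μL total → factor 13015/15 = 867.67
Step 3: 400 μL + 2000 μL = 2400 μL total → factor 2400/400 = 6
Step 4: 3-fold → factor 3
Step 5: 150 μL brought to 2400 μL → factor 2400/150 = 16
Step 6: 1.35 mL + 3200 μL = 4.55 mL total → factor 4.55/1.35 = 3.3704
Step 7: 25 μL + 350 μL = 375 μL total → factor 375/25 = 15
Overall dilution factor = 4.2941 × 867.67 × 6 × 3 × 16 × 3.3704 × 15 = 5.4249 × 10^7
Final = 2.50 mg/mL / 5.4249 × 10^7 = 4.608 × 10^-8 mg/mL = 0.0461 ng/mL

0.0461 ng/mL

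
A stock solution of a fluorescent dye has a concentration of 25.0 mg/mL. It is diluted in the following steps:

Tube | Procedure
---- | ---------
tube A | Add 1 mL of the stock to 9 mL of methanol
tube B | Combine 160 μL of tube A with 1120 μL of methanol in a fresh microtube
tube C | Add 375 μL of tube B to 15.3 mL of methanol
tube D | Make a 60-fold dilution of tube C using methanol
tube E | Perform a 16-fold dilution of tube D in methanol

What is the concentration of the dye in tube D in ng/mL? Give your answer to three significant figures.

125 ng/mL

Step 1: 1 mL + 9 mL = 10 mL total → factor 10/1 = 10
Step 2: 160 μL + 1120 μL = 1280 μL total → factor 1280/160 = 8
Step 3: 375 μL + 15.3 mL = 15675 μL total → factor 15675/375 = 41.8
Step 4: 60-fold → factor 60
Dilution factor through tube D = 10 × 8 × 41.8 × 60 = 2.0064 × 10^5
[tube D] = 25.0 mg/mL / 2.0064 × 10^5 = 0.0001246 mg/mL = 125 ng/mL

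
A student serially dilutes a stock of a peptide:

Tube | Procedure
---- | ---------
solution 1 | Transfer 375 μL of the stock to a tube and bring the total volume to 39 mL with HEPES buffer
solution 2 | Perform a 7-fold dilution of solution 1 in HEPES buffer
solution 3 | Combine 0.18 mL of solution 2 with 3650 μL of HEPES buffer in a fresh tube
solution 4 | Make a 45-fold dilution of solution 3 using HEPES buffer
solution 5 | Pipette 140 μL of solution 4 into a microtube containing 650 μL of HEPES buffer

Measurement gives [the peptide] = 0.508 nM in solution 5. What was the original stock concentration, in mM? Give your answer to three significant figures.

Step 1: 375 μL brought to 39 mL → factor 39000/375 = 104
Step 2: 7-fold → factor 7
Step 3: 0.18 mL + 3650 μL = 3.83 mL total → factor 3.83/0.18 = 21.278
Step 4: 45-fold → factor 45
Step 5: 140 μL + 650 μL = 790 μL total → factor 790/140 = 5.6429
Overall dilution factor = 104 × 7 × 21.278 × 45 × 5.6429 = 3.9334 × 10^6
Stock = 0.508 nM × 3.9334 × 10^6 = 1.998 × 10^6 nM = 2.00 mM

2.00 mM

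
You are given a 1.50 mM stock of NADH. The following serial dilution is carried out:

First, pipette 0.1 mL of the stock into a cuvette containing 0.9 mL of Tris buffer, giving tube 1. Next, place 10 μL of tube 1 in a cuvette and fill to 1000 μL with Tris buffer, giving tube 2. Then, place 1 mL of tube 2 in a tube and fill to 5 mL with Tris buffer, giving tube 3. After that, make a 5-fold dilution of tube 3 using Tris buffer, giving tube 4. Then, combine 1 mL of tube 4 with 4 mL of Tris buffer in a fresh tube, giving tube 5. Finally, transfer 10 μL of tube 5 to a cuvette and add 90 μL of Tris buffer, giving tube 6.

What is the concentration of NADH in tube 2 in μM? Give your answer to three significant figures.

Step 1: 0.1 mL + 0.9 mL = 1 mL total → factor 1/0.1 = 10
Step 2: 10 μL brought to 1000 μL → factor 1000/10 = 100
Dilution factor through tube 2 = 10 × 100 = 1000
[tube 2] = 1.50 mM / 1000 = 0.001500 mM = 1.50 μM

1.50 μM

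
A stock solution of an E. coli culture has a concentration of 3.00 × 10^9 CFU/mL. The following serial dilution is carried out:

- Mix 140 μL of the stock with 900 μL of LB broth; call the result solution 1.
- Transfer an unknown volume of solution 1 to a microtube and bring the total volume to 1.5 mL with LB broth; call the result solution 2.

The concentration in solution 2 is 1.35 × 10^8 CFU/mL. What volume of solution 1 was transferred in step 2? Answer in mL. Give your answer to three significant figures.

Step 1: 140 μL + 900 μL = 1040 μL total → factor 1040/140 = 7.4286
Step 2: v brought to 1.5 mL → factor = 1.5 mL/v
Product of known-step factors = 7.4286
Overall factor = 3.00 × 10^9 CFU/mL / (1.35 × 10^8 CFU/mL) = 22.222
Step-2 factor = 22.222 / 7.4286 = 2.9915
v = 1.5 mL / 2.9915 = 0.501 mL

0.501 mL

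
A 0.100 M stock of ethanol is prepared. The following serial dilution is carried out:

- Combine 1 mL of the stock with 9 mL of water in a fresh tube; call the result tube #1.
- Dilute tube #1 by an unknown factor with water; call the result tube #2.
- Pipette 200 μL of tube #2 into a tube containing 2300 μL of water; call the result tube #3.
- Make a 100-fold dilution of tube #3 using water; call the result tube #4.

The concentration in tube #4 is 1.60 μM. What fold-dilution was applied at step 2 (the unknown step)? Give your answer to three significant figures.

Step 1: 1 mL + 9 mL = 10 mL total → factor 10/1 = 10
Step 2: unknown factor x
Step 3: 200 μL + 2300 μL = 2500 μL total → factor 2500/200 = 12.5
Step 4: 100-fold → factor 100
Product of known-step factors = 12500
Overall factor = 0.100 M / (1.60 μM) = 62500
x = 62500 / 12500 = 5.00

5.00-fold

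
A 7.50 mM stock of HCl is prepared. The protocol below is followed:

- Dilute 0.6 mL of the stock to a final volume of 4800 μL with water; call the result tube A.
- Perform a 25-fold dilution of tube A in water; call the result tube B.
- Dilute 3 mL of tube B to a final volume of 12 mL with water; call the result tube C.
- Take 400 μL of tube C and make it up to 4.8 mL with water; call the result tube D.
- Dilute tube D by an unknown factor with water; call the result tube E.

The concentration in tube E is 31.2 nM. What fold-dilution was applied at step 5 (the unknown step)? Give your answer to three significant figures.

Step 1: 0.6 mL brought to 4800 μL → factor 4.8/0.6 = 8
Step 2: 25-fold → factor 25
Step 3: 3 mL brought to 12 mL → factor 12/3 = 4
Step 4: 400 μL brought to 4.8 mL → factor 4800/400 = 12
Step 5: unknown factor x
Product of known-step factors = 9600
Overall factor = 7.50 mM / (31.2 nM) = 2.4038 × 10^5
x = 2.4038 × 10^5 / 9600 = 25.0

25.0-fold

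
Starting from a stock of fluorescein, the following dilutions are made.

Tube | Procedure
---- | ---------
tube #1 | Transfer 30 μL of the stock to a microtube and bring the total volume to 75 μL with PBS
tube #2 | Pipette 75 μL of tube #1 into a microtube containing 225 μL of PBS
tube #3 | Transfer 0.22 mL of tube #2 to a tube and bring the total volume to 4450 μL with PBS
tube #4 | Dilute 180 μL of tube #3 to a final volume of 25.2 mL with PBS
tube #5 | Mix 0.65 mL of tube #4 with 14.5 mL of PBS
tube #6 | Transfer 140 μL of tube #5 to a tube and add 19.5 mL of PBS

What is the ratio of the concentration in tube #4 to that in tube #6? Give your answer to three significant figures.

Step 1: 30 μL brought to 75 μL → factor 75/30 = 2.5
Step 2: 75 μL + 225 μL = 300 μL total → factor 300/75 = 4
Step 3: 0.22 mL brought to 4450 μL → factor 4.45/0.22 = 20.227
Step 4: 180 μL brought to 25.2 mL → factor 25200/180 = 140
Step 5: 0.65 mL + 14.5 mL = 15.15 mL total → factor 15.15/0.65 = 23.308
Step 6: 140 μL + 19.5 mL = 19640 μL total → factor 19640/140 = 140.29
Dilution factor to tube #4 = 28318; to tube #6 = 9.2593 × 10^7
[tube #4]/[tube #6] = (factor to tube #6)/(factor to tube #4) = 9.2593 × 10^7/28318 = 3.27 × 10^3

3.27 × 10^3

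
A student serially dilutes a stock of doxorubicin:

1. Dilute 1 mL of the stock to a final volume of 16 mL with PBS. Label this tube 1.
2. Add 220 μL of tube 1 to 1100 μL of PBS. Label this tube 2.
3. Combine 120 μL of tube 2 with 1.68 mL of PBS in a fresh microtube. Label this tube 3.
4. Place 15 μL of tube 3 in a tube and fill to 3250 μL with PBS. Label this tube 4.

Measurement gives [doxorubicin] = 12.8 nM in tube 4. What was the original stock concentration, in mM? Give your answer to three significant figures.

Step 1: 1 mL brought to 16 mL → factor 16/1 = 16
Step 2: 220 μL + 1100 μL = 1320 μL total → factor 1320/220 = 6
Step 3: 120 μL + 1.68 mL = 1800 μL total → factor 1800/120 = 15
Step 4: 15 μL brought to 3250 μL → factor 3250/15 = 216.67
Overall dilution factor = 16 × 6 × 15 × 216.67 = 3.12 × 10^5
Stock = 12.8 nM × 3.12 × 10^5 = 3.994 × 10^6 nM = 3.99 mM

3.99 mM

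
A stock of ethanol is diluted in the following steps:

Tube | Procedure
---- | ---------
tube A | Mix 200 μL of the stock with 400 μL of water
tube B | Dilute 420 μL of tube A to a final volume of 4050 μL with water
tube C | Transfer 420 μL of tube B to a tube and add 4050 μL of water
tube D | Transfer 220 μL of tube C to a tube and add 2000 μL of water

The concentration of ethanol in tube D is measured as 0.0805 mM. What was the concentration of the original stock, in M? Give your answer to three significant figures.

0.250 M

Step 1: 200 μL + 400 μL = 600 μL total → factor 600/200 = 3
Step 2: 420 μL brought to 4050 μL → factor 4050/420 = 9.6429
Step 3: 420 μL + 4050 μL = 4470 μL total → factor 4470/420 = 10.643
Step 4: 220 μL + 2000 μL = 2220 μL total → factor 2220/220 = 10.091
Overall dilution factor = 3 × 9.6429 × 10.643 × 10.091 = 3106.8
Stock = 0.0805 mM × 3106.8 = 250.1 mM = 0.250 M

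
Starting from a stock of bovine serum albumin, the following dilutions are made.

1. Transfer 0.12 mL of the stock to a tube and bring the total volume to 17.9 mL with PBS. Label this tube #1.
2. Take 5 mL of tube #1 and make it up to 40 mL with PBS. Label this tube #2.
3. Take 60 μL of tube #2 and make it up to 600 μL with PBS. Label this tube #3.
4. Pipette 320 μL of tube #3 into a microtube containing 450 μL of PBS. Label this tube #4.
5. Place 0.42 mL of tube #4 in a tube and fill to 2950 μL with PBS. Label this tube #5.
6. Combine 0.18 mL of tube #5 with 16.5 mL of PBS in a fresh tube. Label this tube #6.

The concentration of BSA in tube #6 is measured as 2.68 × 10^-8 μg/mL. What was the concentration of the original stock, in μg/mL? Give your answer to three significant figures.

Step 1: 0.12 mL brought to 17.9 mL → factor 17.9/0.12 = 149.17
Step 2: 5 mL brought to 40 mL → factor 40/5 = 8
Step 3: 60 μL brought to 600 μL → factor 600/60 = 10
Step 4: 320 μL + 450 μL = 770 μL total → factor 770/320 = 2.4062
Step 5: 0.42 mL brought to 2950 μL → factor 2.95/0.42 = 7.0238
Step 6: 0.18 mL + 16.5 mL = 16.68 mL total → factor 16.68/0.18 = 92.667
Overall dilution factor = 149.17 × 8 × 10 × 2.4062 × 7.0238 × 92.667 = 1.869 × 10^7
Stock = 2.68 × 10^-8 μg/mL × 1.869 × 10^7 = 0.501 μg/mL

0.501 μg/mL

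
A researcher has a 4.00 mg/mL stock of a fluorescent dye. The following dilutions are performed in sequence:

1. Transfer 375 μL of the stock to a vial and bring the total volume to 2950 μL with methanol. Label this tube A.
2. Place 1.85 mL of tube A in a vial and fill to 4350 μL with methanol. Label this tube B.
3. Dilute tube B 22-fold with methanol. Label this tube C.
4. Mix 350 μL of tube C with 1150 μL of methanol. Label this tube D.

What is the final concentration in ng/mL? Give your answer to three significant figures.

Step 1: 375 μL brought to 2950 μL → factor 2950/375 = 7.8667
Step 2: 1.85 mL brought to 4350 μL → factor 4.35/1.85 = 2.3514
Step 3: 22-fold → factor 22
Step 4: 350 μL + 1150 μL = 1500 μL total → factor 1500/350 = 4.2857
Overall dilution factor = 7.8667 × 2.3514 × 22 × 4.2857 = 1744
Final = 4.00 mg/mL / 1744 = 0.002294 mg/mL = 2.29 × 10^3 ng/mL

2.29 × 10^3 ng/mL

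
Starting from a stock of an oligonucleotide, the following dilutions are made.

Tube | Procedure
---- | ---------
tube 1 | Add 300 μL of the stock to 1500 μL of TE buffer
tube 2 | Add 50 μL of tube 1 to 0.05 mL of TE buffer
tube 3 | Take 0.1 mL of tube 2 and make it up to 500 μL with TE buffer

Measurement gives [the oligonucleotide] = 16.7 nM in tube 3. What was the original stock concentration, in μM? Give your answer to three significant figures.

1.00 μM

Step 1: 300 μL + 1500 μL = 1800 μL total → factor 1800/300 = 6
Step 2: 50 μL + 0.05 mL = 100 μL total → factor 100/50 = 2
Step 3: 0.1 mL brought to 500 μL → factor 0.5/0.1 = 5
Overall dilution factor = 6 × 2 × 5 = 60
Stock = 16.7 nM × 60 = 1002 nM = 1.00 μM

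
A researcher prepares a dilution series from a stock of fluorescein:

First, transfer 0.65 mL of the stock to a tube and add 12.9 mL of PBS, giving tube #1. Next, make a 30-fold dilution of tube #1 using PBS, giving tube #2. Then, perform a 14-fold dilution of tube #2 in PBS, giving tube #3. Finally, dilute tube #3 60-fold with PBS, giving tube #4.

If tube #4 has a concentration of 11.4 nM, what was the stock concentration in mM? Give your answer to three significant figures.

Step 1: 0.65 mL + 12.9 mL = 13.55 mL total → factor 13.55/0.65 = 20.846
Step 2: 30-fold → factor 30
Step 3: 14-fold → factor 14
Step 4: 60-fold → factor 60
Overall dilution factor = 20.846 × 30 × 14 × 60 = 5.2532 × 10^5
Stock = 11.4 nM × 5.2532 × 10^5 = 5.989 × 10^6 nM = 5.99 mM

5.99 mM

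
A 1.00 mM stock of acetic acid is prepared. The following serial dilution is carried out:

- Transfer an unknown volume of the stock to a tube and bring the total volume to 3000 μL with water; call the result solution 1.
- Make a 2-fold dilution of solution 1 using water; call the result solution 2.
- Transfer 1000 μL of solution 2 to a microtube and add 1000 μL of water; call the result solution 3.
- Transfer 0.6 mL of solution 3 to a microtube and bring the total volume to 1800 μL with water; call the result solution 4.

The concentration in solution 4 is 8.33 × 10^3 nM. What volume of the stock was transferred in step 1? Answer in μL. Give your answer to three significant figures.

300 μL

Step 1: v brought to 3000 μL → factor = 3000 μL/v
Step 2: 2-fold → factor 2
Step 3: 1000 μL + 1000 μL = 2000 μL total → factor 2000/1000 = 2
Step 4: 0.6 mL brought to 1800 μL → factor 1.8/0.6 = 3
Product of known-step factors = 12
Overall factor = 1.00 mM / (8.33 × 10^3 nM) = 120.05
Step-1 factor = 120.05 / 12 = 10.004
v = 3000 μL / 10.004 = 300 μL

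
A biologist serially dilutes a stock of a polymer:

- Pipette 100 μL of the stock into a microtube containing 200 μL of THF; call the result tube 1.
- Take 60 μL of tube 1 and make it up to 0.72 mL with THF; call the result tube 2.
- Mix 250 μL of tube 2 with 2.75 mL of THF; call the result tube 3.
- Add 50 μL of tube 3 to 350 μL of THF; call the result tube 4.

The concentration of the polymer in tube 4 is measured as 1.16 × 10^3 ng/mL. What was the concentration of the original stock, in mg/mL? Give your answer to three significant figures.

4.01 mg/mL

Step 1: 100 μL + 200 μL = 300 μL total → factor 300/100 = 3
Step 2: 60 μL brought to 0.72 mL → factor 720/60 = 12
Step 3: 250 μL + 2.75 mL = 3000 μL total → factor 3000/250 = 12
Step 4: 50 μL + 350 μL = 400 μL total → factor 400/50 = 8
Overall dilution factor = 3 × 12 × 12 × 8 = 3456
Stock = 1.16 × 10^3 ng/mL × 3456 = 4.009 × 10^6 ng/mL = 4.01 mg/mL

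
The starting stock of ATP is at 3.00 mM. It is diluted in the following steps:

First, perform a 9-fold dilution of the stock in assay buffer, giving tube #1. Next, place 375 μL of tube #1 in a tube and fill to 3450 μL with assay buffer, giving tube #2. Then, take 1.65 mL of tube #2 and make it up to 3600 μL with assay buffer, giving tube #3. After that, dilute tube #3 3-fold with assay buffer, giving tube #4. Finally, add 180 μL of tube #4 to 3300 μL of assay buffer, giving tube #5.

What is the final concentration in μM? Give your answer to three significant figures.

Step 1: 9-fold → factor 9
Step 2: 375 μL brought to 3450 μL → factor 3450/375 = 9.2
Step 3: 1.65 mL brought to 3600 μL → factor 3.6/1.65 = 2.1818
Step 4: 3-fold → factor 3
Step 5: 180 μL + 3300 μL = 3480 μL total → factor 3480/180 = 19.333
Overall dilution factor = 9 × 9.2 × 2.1818 × 3 × 19.333 = 10478
Final = 3.00 mM / 10478 = 0.0002863 mM = 0.286 μM

0.286 μM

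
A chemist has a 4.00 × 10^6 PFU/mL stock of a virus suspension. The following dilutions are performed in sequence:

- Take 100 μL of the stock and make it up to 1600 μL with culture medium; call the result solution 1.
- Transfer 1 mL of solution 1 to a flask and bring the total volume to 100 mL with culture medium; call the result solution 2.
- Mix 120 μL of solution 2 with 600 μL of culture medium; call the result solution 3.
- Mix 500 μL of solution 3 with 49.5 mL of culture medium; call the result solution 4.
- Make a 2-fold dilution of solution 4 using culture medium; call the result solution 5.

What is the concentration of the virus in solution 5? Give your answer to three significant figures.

2.08 PFU/mL

Step 1: 100 μL brought to 1600 μL → factor 1600/100 = 16
Step 2: 1 mL brought to 100 mL → factor 100/1 = 100
Step 3: 120 μL + 600 μL = 720 μL total → factor 720/120 = 6
Step 4: 500 μL + 49.5 mL = 50000 μL total → factor 50000/500 = 100
Step 5: 2-fold → factor 2
Overall dilution factor = 16 × 100 × 6 × 100 × 2 = 1.92 × 10^6
Final = 4.00 × 10^6 PFU/mL / 1.92 × 10^6 = 2.08 PFU/mL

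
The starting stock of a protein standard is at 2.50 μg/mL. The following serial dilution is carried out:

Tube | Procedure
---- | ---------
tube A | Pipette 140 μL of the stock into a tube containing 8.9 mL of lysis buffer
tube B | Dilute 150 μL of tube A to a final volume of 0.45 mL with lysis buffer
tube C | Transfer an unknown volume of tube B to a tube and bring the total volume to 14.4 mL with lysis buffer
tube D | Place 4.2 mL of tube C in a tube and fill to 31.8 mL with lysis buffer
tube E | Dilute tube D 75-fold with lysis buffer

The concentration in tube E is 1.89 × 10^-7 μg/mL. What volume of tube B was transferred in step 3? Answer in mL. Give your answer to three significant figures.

Step 1: 140 μL + 8.9 mL = 9040 μL total → factor 9040/140 = 64.571
Step 2: 150 μL brought to 0.45 mL → factor 450/150 = 3
Step 3: v brought to 14.4 mL → factor = 14.4 mL/v
Step 4: 4.2 mL brought to 31.8 mL → factor 31.8/4.2 = 7.5714
Step 5: 75-fold → factor 75
Product of known-step factors = 1.1 × 10^5
Overall factor = 2.50 μg/mL / (1.89 × 10^-7 μg/mL) = 1.3228 × 10^7
Step-3 factor = 1.3228 × 10^7 / 1.1 × 10^5 = 120.25
v = 14.4 mL / 120.25 = 0.120 mL

0.120 mL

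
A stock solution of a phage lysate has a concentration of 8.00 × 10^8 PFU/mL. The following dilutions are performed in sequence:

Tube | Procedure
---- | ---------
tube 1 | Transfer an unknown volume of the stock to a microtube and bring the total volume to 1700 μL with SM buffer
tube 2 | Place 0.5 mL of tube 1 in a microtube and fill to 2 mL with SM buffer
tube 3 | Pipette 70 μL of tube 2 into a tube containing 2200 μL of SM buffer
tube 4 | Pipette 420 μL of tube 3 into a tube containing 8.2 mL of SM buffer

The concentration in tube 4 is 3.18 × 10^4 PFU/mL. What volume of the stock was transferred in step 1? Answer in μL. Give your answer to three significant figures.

Step 1: v brought to 1700 μL → factor = 1700 μL/v
Step 2: 0.5 mL brought to 2 mL → factor 2/0.5 = 4
Step 3: 70 μL + 2200 μL = 2270 μL total → factor 2270/70 = 32.429
Step 4: 420 μL + 8.2 mL = 8620 μL total → factor 8620/420 = 20.524
Product of known-step factors = 2662.2
Overall factor = 8.00 × 10^8 PFU/mL / (3.18 × 10^4 PFU/mL) = 25157
Step-1 factor = 25157 / 2662.2 = 9.4497
v = 1700 μL / 9.4497 = 180 μL

180 μL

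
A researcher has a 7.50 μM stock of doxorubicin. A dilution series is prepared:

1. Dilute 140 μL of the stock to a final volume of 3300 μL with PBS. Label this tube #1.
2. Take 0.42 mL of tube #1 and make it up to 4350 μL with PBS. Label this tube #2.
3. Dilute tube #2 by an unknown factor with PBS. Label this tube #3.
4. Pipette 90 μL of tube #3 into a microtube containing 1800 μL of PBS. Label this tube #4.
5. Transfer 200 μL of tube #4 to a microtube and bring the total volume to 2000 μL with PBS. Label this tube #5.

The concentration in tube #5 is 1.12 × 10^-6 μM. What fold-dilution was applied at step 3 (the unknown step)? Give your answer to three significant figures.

131-fold

Step 1: 140 μL brought to 3300 μL → factor 3300/140 = 23.571
Step 2: 0.42 mL brought to 4350 μL → factor 4.35/0.42 = 10.357
Step 3: unknown factor x
Step 4: 90 μL + 1800 μL = 1890 μL total → factor 1890/90 = 21
Step 5: 200 μL brought to 2000 μL → factor 2000/200 = 10
Product of known-step factors = 51268
Overall factor = 7.50 μM / (1.12 × 10^-6 μM) = 6.6964 × 10^6
x = 6.6964 × 10^6 / 51268 = 131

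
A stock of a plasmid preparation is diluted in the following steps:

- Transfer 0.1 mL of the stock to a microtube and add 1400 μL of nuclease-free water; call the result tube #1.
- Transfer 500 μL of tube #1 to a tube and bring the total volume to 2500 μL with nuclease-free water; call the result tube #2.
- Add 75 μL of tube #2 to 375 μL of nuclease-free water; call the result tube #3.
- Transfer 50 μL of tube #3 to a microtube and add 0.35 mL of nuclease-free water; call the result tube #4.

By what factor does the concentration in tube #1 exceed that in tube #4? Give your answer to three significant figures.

240

Step 1: 0.1 mL + 1400 μL = 1.5 mL total → factor 1.5/0.1 = 15
Step 2: 500 μL brought to 2500 μL → factor 2500/500 = 5
Step 3: 75 μL + 375 μL = 450 μL total → factor 450/75 = 6
Step 4: 50 μL + 0.35 mL = 400 μL total → factor 400/50 = 8
Dilution factor to tube #1 = 15; to tube #4 = 3600
[tube #1]/[tube #4] = (factor to tube #4)/(factor to tube #1) = 3600/15 = 240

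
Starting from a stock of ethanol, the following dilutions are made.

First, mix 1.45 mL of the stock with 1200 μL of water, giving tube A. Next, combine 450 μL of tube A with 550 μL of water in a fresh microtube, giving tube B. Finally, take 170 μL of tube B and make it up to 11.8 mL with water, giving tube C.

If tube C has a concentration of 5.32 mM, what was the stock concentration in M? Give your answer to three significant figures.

Step 1: 1.45 mL + 1200 μL = 2.65 mL total → factor 2.65/1.45 = 1.8276
Step 2: 450 μL + 550 μL = 1000 μL total → factor 1000/450 = 2.2222
Step 3: 170 μL brought to 11.8 mL → factor 11800/170 = 69.412
Overall dilution factor = 1.8276 × 2.2222 × 69.412 = 281.9
Stock = 5.32 mM × 281.9 = 1500 mM = 1.50 M

1.50 M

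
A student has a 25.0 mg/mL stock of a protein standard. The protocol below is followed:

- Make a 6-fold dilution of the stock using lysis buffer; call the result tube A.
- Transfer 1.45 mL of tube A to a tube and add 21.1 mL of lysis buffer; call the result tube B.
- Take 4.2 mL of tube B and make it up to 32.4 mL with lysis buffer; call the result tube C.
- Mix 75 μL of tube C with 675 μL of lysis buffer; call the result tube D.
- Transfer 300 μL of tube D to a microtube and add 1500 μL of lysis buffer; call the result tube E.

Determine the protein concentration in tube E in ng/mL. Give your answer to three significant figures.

Step 1: 6-fold → factor 6
Step 2: 1.45 mL + 21.1 mL = 22.55 mL total → factor 22.55/1.45 = 15.552
Step 3: 4.2 mL brought to 32.4 mL → factor 32.4/4.2 = 7.7143
Step 4: 75 μL + 675 μL = 750 μL total → factor 750/75 = 10
Step 5: 300 μL + 1500 μL = 1800 μL total → factor 1800/300 = 6
Overall dilution factor = 6 × 15.552 × 7.7143 × 10 × 6 = 43189
Final = 25.0 mg/mL / 43189 = 0.0005788 mg/mL = 579 ng/mL

579 ng/mL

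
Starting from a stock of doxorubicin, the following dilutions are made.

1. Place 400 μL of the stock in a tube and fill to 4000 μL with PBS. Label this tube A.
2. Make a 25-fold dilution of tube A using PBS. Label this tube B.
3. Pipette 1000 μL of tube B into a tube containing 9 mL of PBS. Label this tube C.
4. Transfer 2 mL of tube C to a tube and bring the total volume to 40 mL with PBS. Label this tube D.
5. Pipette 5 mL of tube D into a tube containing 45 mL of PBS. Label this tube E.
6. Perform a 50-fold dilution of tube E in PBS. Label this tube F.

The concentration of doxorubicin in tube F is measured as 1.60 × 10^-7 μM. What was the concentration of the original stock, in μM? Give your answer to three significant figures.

4.00 μM

Step 1: 400 μL brought to 4000 μL → factor 4000/400 = 10
Step 2: 25-fold → factor 25
Step 3: 1000 μL + 9 mL = 10000 μL total → factor 10000/1000 = 10
Step 4: 2 mL brought to 40 mL → factor 40/2 = 20
Step 5: 5 mL + 45 mL = 50 mL total → factor 50/5 = 10
Step 6: 50-fold → factor 50
Overall dilution factor = 10 × 25 × 10 × 20 × 10 × 50 = 2.5 × 10^7
Stock = 1.60 × 10^-7 μM × 2.5 × 10^7 = 4.00 μM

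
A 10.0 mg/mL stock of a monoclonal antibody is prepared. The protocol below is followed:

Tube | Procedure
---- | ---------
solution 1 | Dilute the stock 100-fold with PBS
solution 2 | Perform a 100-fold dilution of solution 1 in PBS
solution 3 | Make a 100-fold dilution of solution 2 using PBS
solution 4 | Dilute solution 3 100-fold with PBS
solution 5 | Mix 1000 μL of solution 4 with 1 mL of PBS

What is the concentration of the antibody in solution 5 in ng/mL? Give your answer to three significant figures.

Step 1: 100-fold → factor 100
Step 2: 100-fold → factor 100
Step 3: 100-fold → factor 100
Step 4: 100-fold → factor 100
Step 5: 1000 μL + 1 mL = 2000 μL total → factor 2000/1000 = 2
Overall dilution factor = 100 × 100 × 100 × 100 × 2 = 2 × 10^8
Final = 10.0 mg/mL / 2 × 10^8 = 5.000 × 10^-8 mg/mL = 0.0500 ng/mL

0.0500 ng/mL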